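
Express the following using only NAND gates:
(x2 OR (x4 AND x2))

((x2 NAND x2) NAND (((x4 NAND x2) NAND (x4 NAND x2)) NAND ((x4 NAND x2) NAND (x4 NAND x2))))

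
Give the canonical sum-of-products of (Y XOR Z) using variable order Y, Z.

Σm(1, 2) = (NOT Y AND Z) OR (Y AND NOT Z)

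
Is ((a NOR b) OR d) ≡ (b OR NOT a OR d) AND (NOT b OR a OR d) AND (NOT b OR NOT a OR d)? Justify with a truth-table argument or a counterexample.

Yes, they are equivalent — the two output columns agree on all 8 assignments:
b | a | d | Expression 1 | Expression 2
---------------------------------------
0 | 0 | 0 | 1 | 1
0 | 0 | 1 | 1 | 1
0 | 1 | 0 | 0 | 0
0 | 1 | 1 | 1 | 1
1 | 0 | 0 | 0 | 0
1 | 0 | 1 | 1 | 1
1 | 1 | 0 | 0 | 0
1 | 1 | 1 | 1 | 1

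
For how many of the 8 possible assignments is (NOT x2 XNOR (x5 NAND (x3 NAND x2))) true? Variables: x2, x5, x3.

Satisfying assignments: (0,0,0), (0,0,1), (1,1,0)
Count: 3 out of 8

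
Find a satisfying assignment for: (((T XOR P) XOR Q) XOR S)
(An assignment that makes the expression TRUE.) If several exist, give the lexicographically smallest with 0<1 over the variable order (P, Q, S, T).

P=0, Q=0, S=0, T=1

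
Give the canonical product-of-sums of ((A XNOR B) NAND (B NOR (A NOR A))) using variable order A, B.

ΠM() = TRUE (no maxterms)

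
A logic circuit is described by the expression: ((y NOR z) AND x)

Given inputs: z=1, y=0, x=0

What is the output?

Substituting: ((0 NOR 1) AND 0)
= 0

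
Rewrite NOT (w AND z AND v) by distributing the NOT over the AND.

NOT w OR NOT z OR NOT v
De Morgan's: NOT(AND of terms) = OR of negations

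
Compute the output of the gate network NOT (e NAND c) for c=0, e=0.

Substituting: NOT (0 NAND 0)
= 0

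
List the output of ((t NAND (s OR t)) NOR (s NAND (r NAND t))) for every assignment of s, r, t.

s | r | t | Output
------------------
0 | 0 | 0 | 0
0 | 0 | 1 | 0
0 | 1 | 0 | 0
0 | 1 | 1 | 0
1 | 0 | 0 | 0
1 | 0 | 1 | 1
1 | 1 | 0 | 0
1 | 1 | 1 | 0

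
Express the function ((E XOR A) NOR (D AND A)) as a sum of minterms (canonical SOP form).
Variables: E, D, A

Σm(0, 2, 5) = (NOT E AND NOT D AND NOT A) OR (NOT E AND D AND NOT A) OR (E AND NOT D AND A)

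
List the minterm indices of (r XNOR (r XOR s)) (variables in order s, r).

Σm(0, 1) = (NOT s AND NOT r) OR (NOT s AND r)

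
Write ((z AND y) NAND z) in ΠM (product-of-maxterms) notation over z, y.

ΠM(3) = (NOT z OR NOT y)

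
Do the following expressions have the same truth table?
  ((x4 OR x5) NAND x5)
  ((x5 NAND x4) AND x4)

No. Counterexample: with x4=0, x5=0, Expression 1 = 1 but Expression 2 = 0.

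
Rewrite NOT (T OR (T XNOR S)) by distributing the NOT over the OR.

NOT T AND NOT (T XNOR S)
De Morgan's: NOT(OR of terms) = AND of negations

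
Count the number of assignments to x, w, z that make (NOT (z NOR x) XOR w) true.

Satisfying assignments: (0,0,1), (0,1,0), (1,0,0), (1,0,1)
Count: 4 out of 8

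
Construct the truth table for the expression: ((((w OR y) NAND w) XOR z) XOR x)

z | y | x | w | Output
----------------------
0 | 0 | 0 | 0 | 1
0 | 0 | 0 | 1 | 0
0 | 0 | 1 | 0 | 0
0 | 0 | 1 | 1 | 1
0 | 1 | 0 | 0 | 1
0 | 1 | 0 | 1 | 0
0 | 1 | 1 | 0 | 0
0 | 1 | 1 | 1 | 1
1 | 0 | 0 | 0 | 0
1 | 0 | 0 | 1 | 1
1 | 0 | 1 | 0 | 1
1 | 0 | 1 | 1 | 0
1 | 1 | 0 | 0 | 0
1 | 1 | 0 | 1 | 1
1 | 1 | 1 | 0 | 1
1 | 1 | 1 | 1 | 0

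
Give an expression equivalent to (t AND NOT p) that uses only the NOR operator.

((t NOR t) NOR ((p NOR p) NOR (p NOR p)))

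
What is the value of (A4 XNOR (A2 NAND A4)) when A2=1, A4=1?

Substituting: (1 XNOR (1 NAND 1))
= 0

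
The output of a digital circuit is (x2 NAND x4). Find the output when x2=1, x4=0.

Substituting: (1 NAND 0)
= 1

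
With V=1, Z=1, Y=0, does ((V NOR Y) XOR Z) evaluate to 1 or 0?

Substituting: ((1 NOR 0) XOR 1)
= 1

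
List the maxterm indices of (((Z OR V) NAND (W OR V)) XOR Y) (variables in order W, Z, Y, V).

ΠM(1, 2, 5, 6, 9, 10, 12, 13) = (W OR Z OR Y OR NOT V) AND (W OR Z OR NOT Y OR V) AND (W OR NOT Z OR Y OR NOT V) AND (W OR NOT Z OR NOT Y OR V) AND (NOT W OR Z OR Y OR NOT V) AND (NOT W OR Z OR NOT Y OR V) AND (NOT W OR NOT Z OR Y OR V) AND (NOT W OR NOT Z OR Y OR NOT V)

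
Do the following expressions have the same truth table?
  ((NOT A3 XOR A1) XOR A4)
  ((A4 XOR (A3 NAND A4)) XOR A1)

No. Counterexample: with A1=0, A4=0, A3=1, Expression 1 = 0 but Expression 2 = 1.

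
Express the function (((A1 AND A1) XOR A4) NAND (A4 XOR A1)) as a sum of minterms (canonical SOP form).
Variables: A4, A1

Σm(0, 3) = (NOT A4 AND NOT A1) OR (A4 AND A1)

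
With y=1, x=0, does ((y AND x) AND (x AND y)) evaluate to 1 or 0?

Substituting: ((1 AND 0) AND (0 AND 1))
= 0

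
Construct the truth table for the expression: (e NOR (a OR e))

e | a | Output
--------------
0 | 0 | 1
0 | 1 | 0
1 | 0 | 0
1 | 1 | 0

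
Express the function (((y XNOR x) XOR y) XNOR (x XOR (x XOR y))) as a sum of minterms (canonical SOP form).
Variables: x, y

Σm(1, 2) = (NOT x AND y) OR (x AND NOT y)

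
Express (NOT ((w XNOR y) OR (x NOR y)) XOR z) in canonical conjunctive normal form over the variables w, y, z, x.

(w OR y OR z OR x) AND (w OR y OR z OR NOT x) AND (w OR NOT y OR NOT z OR x) AND (w OR NOT y OR NOT z OR NOT x) AND (NOT w OR y OR z OR x) AND (NOT w OR y OR NOT z OR NOT x) AND (NOT w OR NOT y OR z OR x) AND (NOT w OR NOT y OR z OR NOT x)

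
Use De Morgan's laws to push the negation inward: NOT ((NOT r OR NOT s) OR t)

NOT (NOT r OR NOT s) AND NOT t
De Morgan's: NOT(OR of terms) = AND of negations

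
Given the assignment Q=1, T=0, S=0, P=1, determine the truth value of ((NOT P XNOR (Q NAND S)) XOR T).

Substituting: ((NOT 1 XNOR (1 NAND 0)) XOR 0)
= 0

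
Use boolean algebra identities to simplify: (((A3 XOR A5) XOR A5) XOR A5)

By XOR self-cancellation ((E XOR v) XOR v = E):
= (A3 XOR A5)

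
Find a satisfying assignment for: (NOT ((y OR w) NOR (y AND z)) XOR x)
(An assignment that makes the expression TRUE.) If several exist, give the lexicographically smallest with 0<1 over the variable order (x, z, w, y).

x=0, z=0, w=0, y=1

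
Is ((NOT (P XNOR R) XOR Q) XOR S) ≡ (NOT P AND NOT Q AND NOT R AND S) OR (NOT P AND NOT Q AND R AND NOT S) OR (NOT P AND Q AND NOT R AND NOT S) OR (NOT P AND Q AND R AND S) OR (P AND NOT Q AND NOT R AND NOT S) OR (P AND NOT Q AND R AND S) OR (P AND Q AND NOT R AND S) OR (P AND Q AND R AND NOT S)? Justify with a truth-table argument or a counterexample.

Yes, they are equivalent — the two output columns agree on all 16 assignments:
P | Q | R | S | Expression 1 | Expression 2
-------------------------------------------
0 | 0 | 0 | 0 | 0 | 0
0 | 0 | 0 | 1 | 1 | 1
0 | 0 | 1 | 0 | 1 | 1
0 | 0 | 1 | 1 | 0 | 0
0 | 1 | 0 | 0 | 1 | 1
0 | 1 | 0 | 1 | 0 | 0
0 | 1 | 1 | 0 | 0 | 0
0 | 1 | 1 | 1 | 1 | 1
1 | 0 | 0 | 0 | 1 | 1
1 | 0 | 0 | 1 | 0 | 0
1 | 0 | 1 | 0 | 0 | 0
1 | 0 | 1 | 1 | 1 | 1
1 | 1 | 0 | 0 | 0 | 0
1 | 1 | 0 | 1 | 1 | 1
1 | 1 | 1 | 0 | 1 | 1
1 | 1 | 1 | 1 | 0 | 0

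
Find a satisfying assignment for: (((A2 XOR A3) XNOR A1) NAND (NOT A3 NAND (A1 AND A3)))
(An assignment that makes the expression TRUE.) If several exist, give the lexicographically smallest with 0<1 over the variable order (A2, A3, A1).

A2=0, A3=0, A1=1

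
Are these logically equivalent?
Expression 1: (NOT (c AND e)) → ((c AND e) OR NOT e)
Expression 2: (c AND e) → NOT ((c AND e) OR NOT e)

No, Inverse is not equivalent to original (counterexample: c=0, e=1)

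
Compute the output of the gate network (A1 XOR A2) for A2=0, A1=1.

Substituting: (1 XOR 0)
= 1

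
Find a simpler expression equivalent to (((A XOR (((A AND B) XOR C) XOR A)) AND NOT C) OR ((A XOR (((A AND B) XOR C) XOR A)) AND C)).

By distribution ((E AND v) OR (E AND NOT v) = E) then XOR self-cancellation ((E XOR v) XOR v = E):
= ((A AND B) XOR C)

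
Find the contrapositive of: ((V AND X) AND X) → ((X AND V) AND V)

Contrapositive: NOT ((X AND V) AND V) → NOT ((V AND X) AND X)
Note: A statement and its contrapositive are logically equivalent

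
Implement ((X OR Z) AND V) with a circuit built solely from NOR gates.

((((X NOR Z) NOR (X NOR Z)) NOR ((X NOR Z) NOR (X NOR Z))) NOR (V NOR V))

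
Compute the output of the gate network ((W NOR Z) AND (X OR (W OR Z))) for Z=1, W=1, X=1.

Substituting: ((1 NOR 1) AND (1 OR (1 OR 1)))
= 0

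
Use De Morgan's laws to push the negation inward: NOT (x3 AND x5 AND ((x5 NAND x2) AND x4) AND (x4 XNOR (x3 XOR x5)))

NOT x3 OR NOT x5 OR NOT ((x5 NAND x2) AND x4) OR NOT (x4 XNOR (x3 XOR x5))
De Morgan's: NOT(AND of terms) = OR of negations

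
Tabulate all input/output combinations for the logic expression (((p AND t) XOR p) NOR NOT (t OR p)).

t | p | Output
--------------
0 | 0 | 0
0 | 1 | 0
1 | 0 | 1
1 | 1 | 1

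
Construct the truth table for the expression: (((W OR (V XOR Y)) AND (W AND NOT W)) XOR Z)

W | Z | V | Y | Output
----------------------
0 | 0 | 0 | 0 | 0
0 | 0 | 0 | 1 | 0
0 | 0 | 1 | 0 | 0
0 | 0 | 1 | 1 | 0
0 | 1 | 0 | 0 | 1
0 | 1 | 0 | 1 | 1
0 | 1 | 1 | 0 | 1
0 | 1 | 1 | 1 | 1
1 | 0 | 0 | 0 | 0
1 | 0 | 0 | 1 | 0
1 | 0 | 1 | 0 | 0
1 | 0 | 1 | 1 | 0
1 | 1 | 0 | 0 | 1
1 | 1 | 0 | 1 | 1
1 | 1 | 1 | 0 | 1
1 | 1 | 1 | 1 | 1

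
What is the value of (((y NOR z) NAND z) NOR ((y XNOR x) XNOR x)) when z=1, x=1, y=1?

Substituting: (((1 NOR 1) NAND 1) NOR ((1 XNOR 1) XNOR 1))
= 0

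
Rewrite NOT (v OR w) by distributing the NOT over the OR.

NOT v AND NOT w
De Morgan's: NOT(OR of terms) = AND of negations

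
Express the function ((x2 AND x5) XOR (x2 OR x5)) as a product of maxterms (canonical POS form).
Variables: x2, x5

ΠM(0, 3) = (x2 OR x5) AND (NOT x2 OR NOT x5)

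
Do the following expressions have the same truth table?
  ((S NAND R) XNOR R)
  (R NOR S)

No. Counterexample: with R=0, S=0, Expression 1 = 0 but Expression 2 = 1.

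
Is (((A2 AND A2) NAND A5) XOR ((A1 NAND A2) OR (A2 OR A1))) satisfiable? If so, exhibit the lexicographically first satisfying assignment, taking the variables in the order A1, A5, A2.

A1=0, A5=1, A2=1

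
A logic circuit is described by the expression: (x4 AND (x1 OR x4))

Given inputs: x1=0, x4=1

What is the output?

Substituting: (1 AND (0 OR 1))
= 1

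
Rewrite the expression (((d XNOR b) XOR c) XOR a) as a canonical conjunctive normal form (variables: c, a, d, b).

(c OR a OR d OR NOT b) AND (c OR a OR NOT d OR b) AND (c OR NOT a OR d OR b) AND (c OR NOT a OR NOT d OR NOT b) AND (NOT c OR a OR d OR b) AND (NOT c OR a OR NOT d OR NOT b) AND (NOT c OR NOT a OR d OR NOT b) AND (NOT c OR NOT a OR NOT d OR b)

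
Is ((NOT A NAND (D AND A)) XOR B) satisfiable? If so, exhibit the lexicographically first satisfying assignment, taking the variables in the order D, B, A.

D=0, B=0, A=0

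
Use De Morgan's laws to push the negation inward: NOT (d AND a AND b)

NOT d OR NOT a OR NOT b
De Morgan's: NOT(AND of terms) = OR of negations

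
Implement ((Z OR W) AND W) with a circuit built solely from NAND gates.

((((Z NAND Z) NAND (W NAND W)) NAND W) NAND (((Z NAND Z) NAND (W NAND W)) NAND W))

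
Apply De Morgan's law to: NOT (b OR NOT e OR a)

NOT b AND e AND NOT a
De Morgan's: NOT(OR of terms) = AND of negations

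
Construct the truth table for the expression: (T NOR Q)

T | Q | Output
--------------
0 | 0 | 1
0 | 1 | 0
1 | 0 | 0
1 | 1 | 0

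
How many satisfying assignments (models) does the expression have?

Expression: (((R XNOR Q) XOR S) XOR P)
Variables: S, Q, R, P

Satisfying assignments: (0,0,0,0), (0,0,1,1), (0,1,0,1), (0,1,1,0), (1,0,0,1), (1,0,1,0), (1,1,0,0), (1,1,1,1)
Count: 8 out of 16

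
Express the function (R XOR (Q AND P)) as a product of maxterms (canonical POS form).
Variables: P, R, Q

ΠM(0, 1, 4, 7) = (P OR R OR Q) AND (P OR R OR NOT Q) AND (NOT P OR R OR Q) AND (NOT P OR NOT R OR NOT Q)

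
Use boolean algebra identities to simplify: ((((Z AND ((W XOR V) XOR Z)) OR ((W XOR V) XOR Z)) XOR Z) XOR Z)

By XOR self-cancellation ((E XOR v) XOR v = E) then absorption (E OR (E AND v) = E):
= ((W XOR V) XOR Z)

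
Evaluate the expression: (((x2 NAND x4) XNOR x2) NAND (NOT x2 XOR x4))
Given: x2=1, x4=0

Substituting: (((1 NAND 0) XNOR 1) NAND (NOT 1 XOR 0))
= 1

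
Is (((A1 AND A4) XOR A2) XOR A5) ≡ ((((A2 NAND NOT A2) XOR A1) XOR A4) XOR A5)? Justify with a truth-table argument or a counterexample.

No. Counterexample: with A1=0, A4=0, A2=0, A5=0, Expression 1 = 0 but Expression 2 = 1.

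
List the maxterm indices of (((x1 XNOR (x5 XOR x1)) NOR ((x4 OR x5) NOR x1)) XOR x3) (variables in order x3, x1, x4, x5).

ΠM(0, 2, 4, 6, 9, 11, 13, 15) = (x3 OR x1 OR x4 OR x5) AND (x3 OR x1 OR NOT x4 OR x5) AND (x3 OR NOT x1 OR x4 OR x5) AND (x3 OR NOT x1 OR NOT x4 OR x5) AND (NOT x3 OR x1 OR x4 OR NOT x5) AND (NOT x3 OR x1 OR NOT x4 OR NOT x5) AND (NOT x3 OR NOT x1 OR x4 OR NOT x5) AND (NOT x3 OR NOT x1 OR NOT x4 OR NOT x5)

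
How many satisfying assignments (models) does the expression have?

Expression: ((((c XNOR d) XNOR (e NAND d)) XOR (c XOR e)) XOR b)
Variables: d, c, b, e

Satisfying assignments: (0,0,0,0), (0,0,1,1), (0,1,0,0), (0,1,1,1), (1,0,1,0), (1,0,1,1), (1,1,1,0), (1,1,1,1)
Count: 8 out of 16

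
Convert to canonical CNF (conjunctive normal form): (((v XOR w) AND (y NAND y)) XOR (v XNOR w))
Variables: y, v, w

(NOT y OR v OR NOT w) AND (NOT y OR NOT v OR w)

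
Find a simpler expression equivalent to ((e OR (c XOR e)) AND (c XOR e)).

By absorption (E AND (E OR v) = E):
= (c XOR e)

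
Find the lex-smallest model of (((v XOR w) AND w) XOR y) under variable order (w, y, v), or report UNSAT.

w=0, y=1, v=0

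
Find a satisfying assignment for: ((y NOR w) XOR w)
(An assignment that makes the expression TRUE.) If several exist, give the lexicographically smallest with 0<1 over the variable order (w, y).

w=0, y=0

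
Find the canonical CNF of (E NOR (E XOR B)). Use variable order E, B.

(E OR NOT B) AND (NOT E OR B) AND (NOT E OR NOT B)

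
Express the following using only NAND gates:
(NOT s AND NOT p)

(((s NAND s) NAND (p NAND p)) NAND ((s NAND s) NAND (p NAND p)))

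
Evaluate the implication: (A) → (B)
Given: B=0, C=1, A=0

Antecedent (A) = 0; consequent (B) = 0.
0 → 0 = 1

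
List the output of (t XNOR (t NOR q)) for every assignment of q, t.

q | t | Output
--------------
0 | 0 | 0
0 | 1 | 0
1 | 0 | 1
1 | 1 | 0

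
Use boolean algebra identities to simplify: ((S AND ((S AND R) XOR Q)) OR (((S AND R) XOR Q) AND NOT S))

By distribution ((E AND v) OR (E AND NOT v) = E):
= ((S AND R) XOR Q)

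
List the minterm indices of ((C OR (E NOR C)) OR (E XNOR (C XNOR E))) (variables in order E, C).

Σm(0, 1, 3) = (NOT E AND NOT C) OR (NOT E AND C) OR (E AND C)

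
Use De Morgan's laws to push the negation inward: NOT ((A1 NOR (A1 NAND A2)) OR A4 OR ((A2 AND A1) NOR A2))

NOT (A1 NOR (A1 NAND A2)) AND NOT A4 AND NOT ((A2 AND A1) NOR A2)
De Morgan's: NOT(OR of terms) = AND of negations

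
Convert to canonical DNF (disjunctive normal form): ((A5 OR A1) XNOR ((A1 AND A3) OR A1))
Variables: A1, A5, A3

(NOT A1 AND NOT A5 AND NOT A3) OR (NOT A1 AND NOT A5 AND A3) OR (A1 AND NOT A5 AND NOT A3) OR (A1 AND NOT A5 AND A3) OR (A1 AND A5 AND NOT A3) OR (A1 AND A5 AND A3)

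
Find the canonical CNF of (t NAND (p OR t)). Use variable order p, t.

(p OR NOT t) AND (NOT p OR NOT t)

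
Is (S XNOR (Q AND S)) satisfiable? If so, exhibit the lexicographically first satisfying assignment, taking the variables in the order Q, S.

Q=0, S=0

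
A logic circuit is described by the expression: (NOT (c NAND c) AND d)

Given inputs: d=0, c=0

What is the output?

Substituting: (NOT (0 NAND 0) AND 0)
= 0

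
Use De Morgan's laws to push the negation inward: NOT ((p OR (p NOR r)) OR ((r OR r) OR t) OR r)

NOT (p OR (p NOR r)) AND NOT ((r OR r) OR t) AND NOT r
De Morgan's: NOT(OR of terms) = AND of negations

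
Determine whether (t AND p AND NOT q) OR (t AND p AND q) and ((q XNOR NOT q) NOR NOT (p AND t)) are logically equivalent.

Yes, they are equivalent — the two output columns agree on all 8 assignments:
t | p | q | Expression 1 | Expression 2
---------------------------------------
0 | 0 | 0 | 0 | 0
0 | 0 | 1 | 0 | 0
0 | 1 | 0 | 0 | 0
0 | 1 | 1 | 0 | 0
1 | 0 | 0 | 0 | 0
1 | 0 | 1 | 0 | 0
1 | 1 | 0 | 1 | 1
1 | 1 | 1 | 1 | 1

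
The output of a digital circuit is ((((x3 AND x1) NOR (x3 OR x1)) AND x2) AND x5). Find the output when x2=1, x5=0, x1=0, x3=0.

Substituting: ((((0 AND 0) NOR (0 OR 0)) AND 1) AND 0)
= 0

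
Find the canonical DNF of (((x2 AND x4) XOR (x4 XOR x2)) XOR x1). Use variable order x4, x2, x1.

(NOT x4 AND NOT x2 AND x1) OR (NOT x4 AND x2 AND NOT x1) OR (x4 AND NOT x2 AND NOT x1) OR (x4 AND x2 AND NOT x1)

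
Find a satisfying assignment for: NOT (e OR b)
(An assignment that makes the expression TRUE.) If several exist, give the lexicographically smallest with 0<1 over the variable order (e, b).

e=0, b=0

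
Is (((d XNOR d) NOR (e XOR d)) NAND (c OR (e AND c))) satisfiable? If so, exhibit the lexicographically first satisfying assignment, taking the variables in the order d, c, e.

d=0, c=0, e=0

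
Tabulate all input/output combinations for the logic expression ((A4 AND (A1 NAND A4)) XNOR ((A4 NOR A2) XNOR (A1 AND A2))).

A1 | A2 | A4 | Output
---------------------
0 | 0 | 0 | 1
0 | 0 | 1 | 1
0 | 1 | 0 | 0
0 | 1 | 1 | 1
1 | 0 | 0 | 1
1 | 0 | 1 | 0
1 | 1 | 0 | 1
1 | 1 | 1 | 1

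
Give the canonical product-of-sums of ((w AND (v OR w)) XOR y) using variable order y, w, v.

ΠM(0, 1, 6, 7) = (y OR w OR v) AND (y OR w OR NOT v) AND (NOT y OR NOT w OR v) AND (NOT y OR NOT w OR NOT v)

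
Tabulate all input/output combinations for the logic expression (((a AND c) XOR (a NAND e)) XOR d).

d | c | a | e | Output
----------------------
0 | 0 | 0 | 0 | 1
0 | 0 | 0 | 1 | 1
0 | 0 | 1 | 0 | 1
0 | 0 | 1 | 1 | 0
0 | 1 | 0 | 0 | 1
0 | 1 | 0 | 1 | 1
0 | 1 | 1 | 0 | 0
0 | 1 | 1 | 1 | 1
1 | 0 | 0 | 0 | 0
1 | 0 | 0 | 1 | 0
1 | 0 | 1 | 0 | 0
1 | 0 | 1 | 1 | 1
1 | 1 | 0 | 0 | 0
1 | 1 | 0 | 1 | 0
1 | 1 | 1 | 0 | 1
1 | 1 | 1 | 1 | 0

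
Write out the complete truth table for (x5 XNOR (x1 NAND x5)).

x1 | x5 | Output
----------------
0 | 0 | 0
0 | 1 | 1
1 | 0 | 0
1 | 1 | 0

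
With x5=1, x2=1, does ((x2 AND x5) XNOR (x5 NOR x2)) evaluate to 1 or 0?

Substituting: ((1 AND 1) XNOR (1 NOR 1))
= 0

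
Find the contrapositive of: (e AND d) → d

Contrapositive: NOT d → NOT (e AND d)
Note: A statement and its contrapositive are logically equivalent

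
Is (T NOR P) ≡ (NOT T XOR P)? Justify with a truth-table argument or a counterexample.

No. Counterexample: with T=1, P=1, Expression 1 = 0 but Expression 2 = 1.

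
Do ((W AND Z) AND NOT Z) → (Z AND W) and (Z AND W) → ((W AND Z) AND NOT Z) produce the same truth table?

No, Converse is not equivalent to original (counterexample: W=1, Z=1, X=0)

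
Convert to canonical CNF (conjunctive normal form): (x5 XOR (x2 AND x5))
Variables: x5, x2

(x5 OR x2) AND (x5 OR NOT x2) AND (NOT x5 OR NOT x2)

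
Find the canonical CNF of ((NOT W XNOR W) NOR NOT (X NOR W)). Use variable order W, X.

(W OR NOT X) AND (NOT W OR X) AND (NOT W OR NOT X)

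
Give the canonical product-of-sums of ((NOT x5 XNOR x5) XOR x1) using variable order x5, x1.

ΠM(0, 2) = (x5 OR x1) AND (NOT x5 OR x1)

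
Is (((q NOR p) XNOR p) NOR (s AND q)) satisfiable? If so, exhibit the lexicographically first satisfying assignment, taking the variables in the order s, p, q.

s=0, p=0, q=0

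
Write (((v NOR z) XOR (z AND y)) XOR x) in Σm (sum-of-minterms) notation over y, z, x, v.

Σm(0, 3, 6, 7, 8, 11, 12, 13) = (NOT y AND NOT z AND NOT x AND NOT v) OR (NOT y AND NOT z AND x AND v) OR (NOT y AND z AND x AND NOT v) OR (NOT y AND z AND x AND v) OR (y AND NOT z AND NOT x AND NOT v) OR (y AND NOT z AND x AND v) OR (y AND z AND NOT x AND NOT v) OR (y AND z AND NOT x AND v)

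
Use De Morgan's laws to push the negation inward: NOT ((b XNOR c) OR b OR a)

NOT (b XNOR c) AND NOT b AND NOT a
De Morgan's: NOT(OR of terms) = AND of negations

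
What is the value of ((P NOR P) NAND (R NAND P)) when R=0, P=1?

Substituting: ((1 NOR 1) NAND (0 NAND 1))
= 1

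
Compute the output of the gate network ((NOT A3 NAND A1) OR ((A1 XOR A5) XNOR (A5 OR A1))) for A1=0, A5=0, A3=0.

Substituting: ((NOT 0 NAND 0) OR ((0 XOR 0) XNOR (0 OR 0)))
= 1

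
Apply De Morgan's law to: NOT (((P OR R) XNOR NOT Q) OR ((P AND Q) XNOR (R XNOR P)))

NOT ((P OR R) XNOR NOT Q) AND NOT ((P AND Q) XNOR (R XNOR P))
De Morgan's: NOT(OR of terms) = AND of negations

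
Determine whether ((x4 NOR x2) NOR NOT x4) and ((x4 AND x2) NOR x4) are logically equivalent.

No. Counterexample: with x4=0, x2=0, Expression 1 = 0 but Expression 2 = 1.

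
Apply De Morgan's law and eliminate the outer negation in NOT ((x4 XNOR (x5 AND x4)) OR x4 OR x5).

NOT (x4 XNOR (x5 AND x4)) AND NOT x4 AND NOT x5
De Morgan's: NOT(OR of terms) = AND of negations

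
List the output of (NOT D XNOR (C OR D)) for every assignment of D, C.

D | C | Output
--------------
0 | 0 | 0
0 | 1 | 1
1 | 0 | 0
1 | 1 | 0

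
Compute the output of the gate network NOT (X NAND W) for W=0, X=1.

Substituting: NOT (1 NAND 0)
= 0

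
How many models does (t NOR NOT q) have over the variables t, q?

Satisfying assignments: (0,1)
Count: 1 out of 4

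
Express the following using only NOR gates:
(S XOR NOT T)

((((S NOR (T NOR T)) NOR (S NOR (T NOR T))) NOR ((S NOR (T NOR T)) NOR (S NOR (T NOR T)))) NOR ((((S NOR S) NOR ((T NOR T) NOR (T NOR T))) NOR ((S NOR S) NOR ((T NOR T) NOR (T NOR T)))) NOR (((S NOR S) NOR ((T NOR T) NOR (T NOR T))) NOR ((S NOR S) NOR ((T NOR T) NOR (T NOR T))))))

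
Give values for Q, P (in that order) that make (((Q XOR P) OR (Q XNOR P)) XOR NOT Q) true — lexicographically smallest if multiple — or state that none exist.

Q=1, P=0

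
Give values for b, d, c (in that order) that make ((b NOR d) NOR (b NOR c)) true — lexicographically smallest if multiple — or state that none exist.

b=0, d=1, c=1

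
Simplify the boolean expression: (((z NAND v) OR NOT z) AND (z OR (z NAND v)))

By distribution ((E OR v) AND (E OR NOT v) = E):
= (z NAND v)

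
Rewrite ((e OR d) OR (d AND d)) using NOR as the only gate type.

((((e NOR d) NOR (e NOR d)) NOR ((d NOR d) NOR (d NOR d))) NOR (((e NOR d) NOR (e NOR d)) NOR ((d NOR d) NOR (d NOR d))))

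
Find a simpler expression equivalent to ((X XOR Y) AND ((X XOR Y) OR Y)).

By absorption (E AND (E OR v) = E):
= (X XOR Y)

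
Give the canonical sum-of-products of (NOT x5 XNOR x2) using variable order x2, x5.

Σm(1, 2) = (NOT x2 AND x5) OR (x2 AND NOT x5)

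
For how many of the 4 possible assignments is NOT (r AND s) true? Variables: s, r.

Satisfying assignments: (0,0), (0,1), (1,0)
Count: 3 out of 4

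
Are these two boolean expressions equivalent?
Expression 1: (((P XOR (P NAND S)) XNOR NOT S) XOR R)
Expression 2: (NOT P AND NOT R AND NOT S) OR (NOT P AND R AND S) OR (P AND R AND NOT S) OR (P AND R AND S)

Yes, they are equivalent — the two output columns agree on all 8 assignments:
P | R | S | Expression 1 | Expression 2
---------------------------------------
0 | 0 | 0 | 1 | 1
0 | 0 | 1 | 0 | 0
0 | 1 | 0 | 0 | 0
0 | 1 | 1 | 1 | 1
1 | 0 | 0 | 0 | 0
1 | 0 | 1 | 0 | 0
1 | 1 | 0 | 1 | 1
1 | 1 | 1 | 1 | 1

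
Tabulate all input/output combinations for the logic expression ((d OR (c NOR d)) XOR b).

d | c | b | Output
------------------
0 | 0 | 0 | 1
0 | 0 | 1 | 0
0 | 1 | 0 | 0
0 | 1 | 1 | 1
1 | 0 | 0 | 1
1 | 0 | 1 | 0
1 | 1 | 0 | 1
1 | 1 | 1 | 0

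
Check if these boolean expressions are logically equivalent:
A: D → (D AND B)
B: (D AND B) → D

No, Converse is not equivalent to original (counterexample: B=0, D=1)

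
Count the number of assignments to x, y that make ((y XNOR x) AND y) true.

Satisfying assignments: (1,1)
Count: 1 out of 4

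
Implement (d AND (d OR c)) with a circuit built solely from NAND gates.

((d NAND ((d NAND d) NAND (c NAND c))) NAND (d NAND ((d NAND d) NAND (c NAND c))))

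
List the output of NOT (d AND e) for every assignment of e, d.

e | d | Output
--------------
0 | 0 | 1
0 | 1 | 1
1 | 0 | 1
1 | 1 | 0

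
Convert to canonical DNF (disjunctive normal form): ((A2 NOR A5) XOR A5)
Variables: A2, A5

(NOT A2 AND NOT A5) OR (NOT A2 AND A5) OR (A2 AND A5)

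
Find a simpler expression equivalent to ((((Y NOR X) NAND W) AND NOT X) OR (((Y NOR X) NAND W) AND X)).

By distribution ((E AND v) OR (E AND NOT v) = E):
= ((Y NOR X) NAND W)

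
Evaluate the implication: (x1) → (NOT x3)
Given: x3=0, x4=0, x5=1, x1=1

Antecedent (x1) = 1; consequent (NOT x3) = 1.
1 → 1 = 1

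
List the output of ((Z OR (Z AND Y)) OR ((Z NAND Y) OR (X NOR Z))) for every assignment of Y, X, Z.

Y | X | Z | Output
------------------
0 | 0 | 0 | 1
0 | 0 | 1 | 1
0 | 1 | 0 | 1
0 | 1 | 1 | 1
1 | 0 | 0 | 1
1 | 0 | 1 | 1
1 | 1 | 0 | 1
1 | 1 | 1 | 1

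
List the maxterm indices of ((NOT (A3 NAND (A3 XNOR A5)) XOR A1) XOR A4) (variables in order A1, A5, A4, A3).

ΠM(0, 1, 4, 7, 10, 11, 13, 14) = (A1 OR A5 OR A4 OR A3) AND (A1 OR A5 OR A4 OR NOT A3) AND (A1 OR NOT A5 OR A4 OR A3) AND (A1 OR NOT A5 OR NOT A4 OR NOT A3) AND (NOT A1 OR A5 OR NOT A4 OR A3) AND (NOT A1 OR A5 OR NOT A4 OR NOT A3) AND (NOT A1 OR NOT A5 OR A4 OR NOT A3) AND (NOT A1 OR NOT A5 OR NOT A4 OR A3)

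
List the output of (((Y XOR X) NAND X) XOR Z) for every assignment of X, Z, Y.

X | Z | Y | Output
------------------
0 | 0 | 0 | 1
0 | 0 | 1 | 1
0 | 1 | 0 | 0
0 | 1 | 1 | 0
1 | 0 | 0 | 0
1 | 0 | 1 | 1
1 | 1 | 0 | 1
1 | 1 | 1 | 0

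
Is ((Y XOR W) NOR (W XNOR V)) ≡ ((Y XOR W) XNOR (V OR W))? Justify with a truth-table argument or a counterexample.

No. Counterexample: with V=0, Y=0, W=0, Expression 1 = 0 but Expression 2 = 1.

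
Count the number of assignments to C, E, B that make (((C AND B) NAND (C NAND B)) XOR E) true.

Satisfying assignments: (0,0,0), (0,0,1), (1,0,0), (1,0,1)
Count: 4 out of 8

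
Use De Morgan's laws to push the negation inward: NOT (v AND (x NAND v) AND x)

NOT v OR NOT (x NAND v) OR NOT x
De Morgan's: NOT(AND of terms) = OR of negations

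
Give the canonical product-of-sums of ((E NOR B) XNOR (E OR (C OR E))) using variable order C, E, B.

ΠM(0, 2, 3, 5, 6, 7) = (C OR E OR B) AND (C OR NOT E OR B) AND (C OR NOT E OR NOT B) AND (NOT C OR E OR NOT B) AND (NOT C OR NOT E OR B) AND (NOT C OR NOT E OR NOT B)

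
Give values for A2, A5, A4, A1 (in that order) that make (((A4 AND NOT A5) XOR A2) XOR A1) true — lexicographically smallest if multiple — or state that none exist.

A2=0, A5=0, A4=0, A1=1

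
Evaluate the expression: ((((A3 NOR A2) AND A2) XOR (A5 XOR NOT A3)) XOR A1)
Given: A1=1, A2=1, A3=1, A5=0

Substituting: ((((1 NOR 1) AND 1) XOR (0 XOR NOT 1)) XOR 1)
= 1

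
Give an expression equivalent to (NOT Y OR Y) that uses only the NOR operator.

(((Y NOR Y) NOR Y) NOR ((Y NOR Y) NOR Y))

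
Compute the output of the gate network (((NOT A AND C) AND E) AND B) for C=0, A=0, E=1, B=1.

Substituting: (((NOT 0 AND 0) AND 1) AND 1)
= 0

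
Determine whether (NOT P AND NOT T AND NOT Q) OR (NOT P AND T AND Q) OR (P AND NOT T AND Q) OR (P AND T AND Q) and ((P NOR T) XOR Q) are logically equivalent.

Yes, they are equivalent — the two output columns agree on all 8 assignments:
P | T | Q | Expression 1 | Expression 2
---------------------------------------
0 | 0 | 0 | 1 | 1
0 | 0 | 1 | 0 | 0
0 | 1 | 0 | 0 | 0
0 | 1 | 1 | 1 | 1
1 | 0 | 0 | 0 | 0
1 | 0 | 1 | 1 | 1
1 | 1 | 0 | 0 | 0
1 | 1 | 1 | 1 | 1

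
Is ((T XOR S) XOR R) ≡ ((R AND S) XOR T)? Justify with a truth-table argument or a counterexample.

No. Counterexample: with T=0, S=0, R=1, Expression 1 = 1 but Expression 2 = 0.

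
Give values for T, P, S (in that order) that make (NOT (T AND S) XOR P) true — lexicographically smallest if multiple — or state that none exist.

T=0, P=0, S=0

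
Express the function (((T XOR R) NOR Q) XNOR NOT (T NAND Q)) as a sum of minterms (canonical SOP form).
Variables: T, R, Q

Σm(1, 2, 3, 4) = (NOT T AND NOT R AND Q) OR (NOT T AND R AND NOT Q) OR (NOT T AND R AND Q) OR (T AND NOT R AND NOT Q)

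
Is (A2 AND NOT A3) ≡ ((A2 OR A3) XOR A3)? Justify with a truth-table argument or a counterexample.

Yes, they are equivalent — the two output columns agree on all 4 assignments:
A2 | A3 | Expression 1 | Expression 2
-------------------------------------
0 | 0 | 0 | 0
0 | 1 | 0 | 0
1 | 0 | 1 | 1
1 | 1 | 0 | 0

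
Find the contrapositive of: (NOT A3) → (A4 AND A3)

Contrapositive: NOT (A4 AND A3) → A3
Note: A statement and its contrapositive are logically equivalent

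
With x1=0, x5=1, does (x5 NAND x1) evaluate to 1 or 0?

Substituting: (1 NAND 0)
= 1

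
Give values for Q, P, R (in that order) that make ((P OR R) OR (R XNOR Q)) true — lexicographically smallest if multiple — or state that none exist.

Q=0, P=0, R=0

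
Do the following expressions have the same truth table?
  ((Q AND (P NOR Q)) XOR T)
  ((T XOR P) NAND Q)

No. Counterexample: with Q=0, P=0, T=0, Expression 1 = 0 but Expression 2 = 1.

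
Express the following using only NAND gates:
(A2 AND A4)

((A2 NAND A4) NAND (A2 NAND A4))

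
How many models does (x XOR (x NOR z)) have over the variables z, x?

Satisfying assignments: (0,0), (0,1), (1,1)
Count: 3 out of 4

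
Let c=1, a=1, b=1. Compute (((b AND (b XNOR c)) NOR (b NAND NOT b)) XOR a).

Substituting: (((1 AND (1 XNOR 1)) NOR (1 NAND NOT 1)) XOR 1)
= 1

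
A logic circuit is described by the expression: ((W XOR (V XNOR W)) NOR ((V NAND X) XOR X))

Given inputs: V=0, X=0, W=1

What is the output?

Substituting: ((1 XOR (0 XNOR 1)) NOR ((0 NAND 0) XOR 0))
= 0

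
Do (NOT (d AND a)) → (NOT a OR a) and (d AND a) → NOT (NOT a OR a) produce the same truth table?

No, Inverse is not equivalent to original (counterexample: a=1, d=1)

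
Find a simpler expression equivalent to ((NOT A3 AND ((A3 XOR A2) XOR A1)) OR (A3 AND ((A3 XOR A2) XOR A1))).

By distribution ((E AND v) OR (E AND NOT v) = E):
= ((A3 XOR A2) XOR A1)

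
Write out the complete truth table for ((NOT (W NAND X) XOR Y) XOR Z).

X | Y | Z | W | Output
----------------------
0 | 0 | 0 | 0 | 0
0 | 0 | 0 | 1 | 0
0 | 0 | 1 | 0 | 1
0 | 0 | 1 | 1 | 1
0 | 1 | 0 | 0 | 1
0 | 1 | 0 | 1 | 1
0 | 1 | 1 | 0 | 0
0 | 1 | 1 | 1 | 0
1 | 0 | 0 | 0 | 0
1 | 0 | 0 | 1 | 1
1 | 0 | 1 | 0 | 1
1 | 0 | 1 | 1 | 0
1 | 1 | 0 | 0 | 1
1 | 1 | 0 | 1 | 0
1 | 1 | 1 | 0 | 0
1 | 1 | 1 | 1 | 1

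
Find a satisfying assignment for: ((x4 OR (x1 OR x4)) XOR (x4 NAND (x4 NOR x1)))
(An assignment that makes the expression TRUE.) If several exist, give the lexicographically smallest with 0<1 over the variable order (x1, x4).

x1=0, x4=0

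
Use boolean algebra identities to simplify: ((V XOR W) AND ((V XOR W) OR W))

By absorption (E AND (E OR v) = E):
= (V XOR W)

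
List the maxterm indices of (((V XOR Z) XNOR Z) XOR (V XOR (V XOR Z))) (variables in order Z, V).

ΠM(1, 2) = (Z OR NOT V) AND (NOT Z OR V)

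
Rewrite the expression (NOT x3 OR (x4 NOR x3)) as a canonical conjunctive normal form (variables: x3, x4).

(NOT x3 OR x4) AND (NOT x3 OR NOT x4)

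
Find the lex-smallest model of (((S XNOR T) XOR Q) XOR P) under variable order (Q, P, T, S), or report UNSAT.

Q=0, P=0, T=0, S=0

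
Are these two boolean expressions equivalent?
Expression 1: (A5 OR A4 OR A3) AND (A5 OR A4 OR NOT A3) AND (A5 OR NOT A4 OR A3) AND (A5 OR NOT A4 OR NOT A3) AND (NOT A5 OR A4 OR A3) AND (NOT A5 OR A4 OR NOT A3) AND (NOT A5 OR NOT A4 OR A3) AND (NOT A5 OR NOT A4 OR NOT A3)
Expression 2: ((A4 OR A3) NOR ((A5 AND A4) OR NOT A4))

Yes, they are equivalent — the two output columns agree on all 8 assignments:
A5 | A4 | A3 | Expression 1 | Expression 2
------------------------------------------
0 | 0 | 0 | 0 | 0
0 | 0 | 1 | 0 | 0
0 | 1 | 0 | 0 | 0
0 | 1 | 1 | 0 | 0
1 | 0 | 0 | 0 | 0
1 | 0 | 1 | 0 | 0
1 | 1 | 0 | 0 | 0
1 | 1 | 1 | 0 | 0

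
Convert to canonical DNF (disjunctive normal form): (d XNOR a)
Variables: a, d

(NOT a AND NOT d) OR (a AND d)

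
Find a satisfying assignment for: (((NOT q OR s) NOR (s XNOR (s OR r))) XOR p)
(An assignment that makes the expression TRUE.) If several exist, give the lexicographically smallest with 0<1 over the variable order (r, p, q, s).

r=0, p=1, q=0, s=0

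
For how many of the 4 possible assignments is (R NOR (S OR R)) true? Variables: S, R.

Satisfying assignments: (0,0)
Count: 1 out of 4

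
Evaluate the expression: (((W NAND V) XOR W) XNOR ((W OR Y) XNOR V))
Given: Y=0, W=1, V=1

Substituting: (((1 NAND 1) XOR 1) XNOR ((1 OR 0) XNOR 1))
= 1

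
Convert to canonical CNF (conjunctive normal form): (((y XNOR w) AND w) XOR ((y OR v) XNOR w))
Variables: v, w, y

(v OR w OR NOT y) AND (v OR NOT w OR y) AND (v OR NOT w OR NOT y) AND (NOT v OR w OR y) AND (NOT v OR w OR NOT y) AND (NOT v OR NOT w OR NOT y)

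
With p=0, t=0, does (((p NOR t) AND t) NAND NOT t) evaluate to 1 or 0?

Substituting: (((0 NOR 0) AND 0) NAND NOT 0)
= 1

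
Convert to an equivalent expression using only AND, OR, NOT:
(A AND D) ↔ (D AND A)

((A AND D) AND (D AND A)) OR (NOT (A AND D) AND NOT (D AND A))
(Biconditional = both true or both false)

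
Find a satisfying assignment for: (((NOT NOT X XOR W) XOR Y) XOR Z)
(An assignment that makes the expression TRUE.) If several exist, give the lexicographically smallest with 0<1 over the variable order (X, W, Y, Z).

X=0, W=0, Y=0, Z=1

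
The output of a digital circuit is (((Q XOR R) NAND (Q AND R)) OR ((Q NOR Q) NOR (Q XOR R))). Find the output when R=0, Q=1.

Substituting: (((1 XOR 0) NAND (1 AND 0)) OR ((1 NOR 1) NOR (1 XOR 0)))
= 1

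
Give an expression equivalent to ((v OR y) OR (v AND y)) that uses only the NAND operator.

((((v NAND v) NAND (y NAND y)) NAND ((v NAND v) NAND (y NAND y))) NAND (((v NAND y) NAND (v NAND y)) NAND ((v NAND y) NAND (v NAND y))))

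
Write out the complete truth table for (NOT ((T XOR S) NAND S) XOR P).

T | P | S | Output
------------------
0 | 0 | 0 | 0
0 | 0 | 1 | 1
0 | 1 | 0 | 1
0 | 1 | 1 | 0
1 | 0 | 0 | 0
1 | 0 | 1 | 0
1 | 1 | 0 | 1
1 | 1 | 1 | 1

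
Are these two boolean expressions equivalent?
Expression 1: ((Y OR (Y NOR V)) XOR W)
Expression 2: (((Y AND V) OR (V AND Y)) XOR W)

No. Counterexample: with Y=0, W=0, V=0, Expression 1 = 1 but Expression 2 = 0.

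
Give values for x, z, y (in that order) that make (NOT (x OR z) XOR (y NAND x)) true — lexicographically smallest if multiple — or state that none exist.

x=0, z=1, y=0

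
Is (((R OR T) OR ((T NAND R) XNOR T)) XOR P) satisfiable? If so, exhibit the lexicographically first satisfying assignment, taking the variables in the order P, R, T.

P=0, R=0, T=1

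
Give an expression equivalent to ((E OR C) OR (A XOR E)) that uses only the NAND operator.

((((E NAND E) NAND (C NAND C)) NAND ((E NAND E) NAND (C NAND C))) NAND (((A NAND (A NAND E)) NAND (E NAND (A NAND E))) NAND ((A NAND (A NAND E)) NAND (E NAND (A NAND E)))))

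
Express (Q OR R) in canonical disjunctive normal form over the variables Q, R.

(NOT Q AND R) OR (Q AND NOT R) OR (Q AND R)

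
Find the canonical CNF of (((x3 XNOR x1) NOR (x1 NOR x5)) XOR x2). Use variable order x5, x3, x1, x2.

(x5 OR x3 OR x1 OR x2) AND (x5 OR x3 OR NOT x1 OR NOT x2) AND (x5 OR NOT x3 OR x1 OR x2) AND (x5 OR NOT x3 OR NOT x1 OR x2) AND (NOT x5 OR x3 OR x1 OR x2) AND (NOT x5 OR x3 OR NOT x1 OR NOT x2) AND (NOT x5 OR NOT x3 OR x1 OR NOT x2) AND (NOT x5 OR NOT x3 OR NOT x1 OR x2)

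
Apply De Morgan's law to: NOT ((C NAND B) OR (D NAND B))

NOT (C NAND B) AND NOT (D NAND B)
De Morgan's: NOT(OR of terms) = AND of negations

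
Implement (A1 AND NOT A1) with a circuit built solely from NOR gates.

((A1 NOR A1) NOR ((A1 NOR A1) NOR (A1 NOR A1)))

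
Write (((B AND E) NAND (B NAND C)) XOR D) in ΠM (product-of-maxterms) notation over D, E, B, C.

ΠM(6, 8, 9, 10, 11, 12, 13, 15) = (D OR NOT E OR NOT B OR C) AND (NOT D OR E OR B OR C) AND (NOT D OR E OR B OR NOT C) AND (NOT D OR E OR NOT B OR C) AND (NOT D OR E OR NOT B OR NOT C) AND (NOT D OR NOT E OR B OR C) AND (NOT D OR NOT E OR B OR NOT C) AND (NOT D OR NOT E OR NOT B OR NOT C)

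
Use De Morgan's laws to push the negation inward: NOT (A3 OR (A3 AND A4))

NOT A3 AND NOT (A3 AND A4)
De Morgan's: NOT(OR of terms) = AND of negations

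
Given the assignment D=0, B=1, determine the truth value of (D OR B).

Substituting: (0 OR 1)
= 1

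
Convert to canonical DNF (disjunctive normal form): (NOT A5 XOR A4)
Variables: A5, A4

(NOT A5 AND NOT A4) OR (A5 AND A4)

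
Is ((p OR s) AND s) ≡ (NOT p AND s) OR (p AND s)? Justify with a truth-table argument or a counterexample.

Yes, they are equivalent — the two output columns agree on all 4 assignments:
p | s | Expression 1 | Expression 2
-----------------------------------
0 | 0 | 0 | 0
0 | 1 | 1 | 1
1 | 0 | 0 | 0
1 | 1 | 1 | 1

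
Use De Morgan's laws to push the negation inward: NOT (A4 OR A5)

NOT A4 AND NOT A5
De Morgan's: NOT(OR of terms) = AND of negations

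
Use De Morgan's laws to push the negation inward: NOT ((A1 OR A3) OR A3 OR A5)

NOT (A1 OR A3) AND NOT A3 AND NOT A5
De Morgan's: NOT(OR of terms) = AND of negations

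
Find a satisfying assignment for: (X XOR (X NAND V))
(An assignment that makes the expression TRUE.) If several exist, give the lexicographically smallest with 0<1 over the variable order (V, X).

V=0, X=0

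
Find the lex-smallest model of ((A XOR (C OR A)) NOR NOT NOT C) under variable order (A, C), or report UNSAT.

A=0, C=0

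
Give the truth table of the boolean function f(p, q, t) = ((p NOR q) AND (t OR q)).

p | q | t | Output
------------------
0 | 0 | 0 | 0
0 | 0 | 1 | 1
0 | 1 | 0 | 0
0 | 1 | 1 | 0
1 | 0 | 0 | 0
1 | 0 | 1 | 0
1 | 1 | 0 | 0
1 | 1 | 1 | 0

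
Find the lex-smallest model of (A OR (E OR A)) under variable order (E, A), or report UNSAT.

E=0, A=1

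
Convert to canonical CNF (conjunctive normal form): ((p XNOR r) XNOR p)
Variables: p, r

(p OR r) AND (NOT p OR r)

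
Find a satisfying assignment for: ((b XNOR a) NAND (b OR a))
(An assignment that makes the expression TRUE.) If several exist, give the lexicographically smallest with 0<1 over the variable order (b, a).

b=0, a=0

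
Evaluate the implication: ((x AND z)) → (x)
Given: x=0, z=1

Antecedent ((x AND z)) = 0; consequent (x) = 0.
0 → 0 = 1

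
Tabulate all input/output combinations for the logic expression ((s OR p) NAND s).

s | p | Output
--------------
0 | 0 | 1
0 | 1 | 1
1 | 0 | 0
1 | 1 | 0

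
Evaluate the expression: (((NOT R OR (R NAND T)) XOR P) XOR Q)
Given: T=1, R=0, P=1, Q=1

Substituting: (((NOT 0 OR (0 NAND 1)) XOR 1) XOR 1)
= 1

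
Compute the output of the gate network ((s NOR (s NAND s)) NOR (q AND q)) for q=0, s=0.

Substituting: ((0 NOR (0 NAND 0)) NOR (0 AND 0))
= 1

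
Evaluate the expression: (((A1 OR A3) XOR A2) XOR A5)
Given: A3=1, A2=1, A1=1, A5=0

Substituting: (((1 OR 1) XOR 1) XOR 0)
= 0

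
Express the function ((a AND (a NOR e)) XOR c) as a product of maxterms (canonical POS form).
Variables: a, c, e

ΠM(0, 1, 4, 5) = (a OR c OR e) AND (a OR c OR NOT e) AND (NOT a OR c OR e) AND (NOT a OR c OR NOT e)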